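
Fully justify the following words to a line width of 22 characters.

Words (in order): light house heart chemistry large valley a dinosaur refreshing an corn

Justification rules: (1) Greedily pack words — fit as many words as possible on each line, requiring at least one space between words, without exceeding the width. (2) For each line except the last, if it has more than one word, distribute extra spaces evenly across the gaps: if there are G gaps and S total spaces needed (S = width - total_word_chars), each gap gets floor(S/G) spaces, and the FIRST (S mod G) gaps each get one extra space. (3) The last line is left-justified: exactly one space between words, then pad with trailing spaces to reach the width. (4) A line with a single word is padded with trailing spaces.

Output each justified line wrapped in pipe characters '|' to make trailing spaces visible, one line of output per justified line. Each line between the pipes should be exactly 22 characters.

Answer: |light    house   heart|
|chemistry large valley|
|a  dinosaur refreshing|
|an corn               |

Derivation:
Line 1: ['light', 'house', 'heart'] (min_width=17, slack=5)
Line 2: ['chemistry', 'large', 'valley'] (min_width=22, slack=0)
Line 3: ['a', 'dinosaur', 'refreshing'] (min_width=21, slack=1)
Line 4: ['an', 'corn'] (min_width=7, slack=15)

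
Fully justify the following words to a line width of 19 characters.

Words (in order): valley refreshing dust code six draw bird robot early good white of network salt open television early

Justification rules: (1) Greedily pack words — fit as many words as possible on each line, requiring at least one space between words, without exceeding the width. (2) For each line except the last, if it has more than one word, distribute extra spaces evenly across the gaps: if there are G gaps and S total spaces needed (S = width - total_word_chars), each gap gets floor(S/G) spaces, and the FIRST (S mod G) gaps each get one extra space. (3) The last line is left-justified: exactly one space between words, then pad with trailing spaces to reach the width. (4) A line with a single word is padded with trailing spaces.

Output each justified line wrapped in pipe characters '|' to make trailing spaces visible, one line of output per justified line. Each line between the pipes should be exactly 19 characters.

Answer: |valley   refreshing|
|dust  code six draw|
|bird   robot  early|
|good    white    of|
|network  salt  open|
|television early   |

Derivation:
Line 1: ['valley', 'refreshing'] (min_width=17, slack=2)
Line 2: ['dust', 'code', 'six', 'draw'] (min_width=18, slack=1)
Line 3: ['bird', 'robot', 'early'] (min_width=16, slack=3)
Line 4: ['good', 'white', 'of'] (min_width=13, slack=6)
Line 5: ['network', 'salt', 'open'] (min_width=17, slack=2)
Line 6: ['television', 'early'] (min_width=16, slack=3)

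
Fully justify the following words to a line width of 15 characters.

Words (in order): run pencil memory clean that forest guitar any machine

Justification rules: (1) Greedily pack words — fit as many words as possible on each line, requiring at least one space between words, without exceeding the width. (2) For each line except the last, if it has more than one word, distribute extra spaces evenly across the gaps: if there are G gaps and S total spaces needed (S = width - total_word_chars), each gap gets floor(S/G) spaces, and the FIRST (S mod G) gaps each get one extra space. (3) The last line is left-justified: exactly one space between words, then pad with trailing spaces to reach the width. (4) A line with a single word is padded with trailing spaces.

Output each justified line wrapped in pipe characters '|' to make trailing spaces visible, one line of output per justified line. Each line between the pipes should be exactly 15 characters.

Line 1: ['run', 'pencil'] (min_width=10, slack=5)
Line 2: ['memory', 'clean'] (min_width=12, slack=3)
Line 3: ['that', 'forest'] (min_width=11, slack=4)
Line 4: ['guitar', 'any'] (min_width=10, slack=5)
Line 5: ['machine'] (min_width=7, slack=8)

Answer: |run      pencil|
|memory    clean|
|that     forest|
|guitar      any|
|machine        |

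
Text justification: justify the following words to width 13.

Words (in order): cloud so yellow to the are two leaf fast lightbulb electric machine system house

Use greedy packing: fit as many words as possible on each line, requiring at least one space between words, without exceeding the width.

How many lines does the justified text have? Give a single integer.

Line 1: ['cloud', 'so'] (min_width=8, slack=5)
Line 2: ['yellow', 'to', 'the'] (min_width=13, slack=0)
Line 3: ['are', 'two', 'leaf'] (min_width=12, slack=1)
Line 4: ['fast'] (min_width=4, slack=9)
Line 5: ['lightbulb'] (min_width=9, slack=4)
Line 6: ['electric'] (min_width=8, slack=5)
Line 7: ['machine'] (min_width=7, slack=6)
Line 8: ['system', 'house'] (min_width=12, slack=1)
Total lines: 8

Answer: 8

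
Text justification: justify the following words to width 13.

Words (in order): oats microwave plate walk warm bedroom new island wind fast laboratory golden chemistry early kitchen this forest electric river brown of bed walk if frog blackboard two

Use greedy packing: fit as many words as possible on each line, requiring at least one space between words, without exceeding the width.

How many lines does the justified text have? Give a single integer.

Line 1: ['oats'] (min_width=4, slack=9)
Line 2: ['microwave'] (min_width=9, slack=4)
Line 3: ['plate', 'walk'] (min_width=10, slack=3)
Line 4: ['warm', 'bedroom'] (min_width=12, slack=1)
Line 5: ['new', 'island'] (min_width=10, slack=3)
Line 6: ['wind', 'fast'] (min_width=9, slack=4)
Line 7: ['laboratory'] (min_width=10, slack=3)
Line 8: ['golden'] (min_width=6, slack=7)
Line 9: ['chemistry'] (min_width=9, slack=4)
Line 10: ['early', 'kitchen'] (min_width=13, slack=0)
Line 11: ['this', 'forest'] (min_width=11, slack=2)
Line 12: ['electric'] (min_width=8, slack=5)
Line 13: ['river', 'brown'] (min_width=11, slack=2)
Line 14: ['of', 'bed', 'walk'] (min_width=11, slack=2)
Line 15: ['if', 'frog'] (min_width=7, slack=6)
Line 16: ['blackboard'] (min_width=10, slack=3)
Line 17: ['two'] (min_width=3, slack=10)
Total lines: 17

Answer: 17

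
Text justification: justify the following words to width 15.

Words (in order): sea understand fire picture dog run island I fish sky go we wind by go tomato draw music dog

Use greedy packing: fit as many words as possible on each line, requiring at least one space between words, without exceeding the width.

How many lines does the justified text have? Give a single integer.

Line 1: ['sea', 'understand'] (min_width=14, slack=1)
Line 2: ['fire', 'picture'] (min_width=12, slack=3)
Line 3: ['dog', 'run', 'island'] (min_width=14, slack=1)
Line 4: ['I', 'fish', 'sky', 'go'] (min_width=13, slack=2)
Line 5: ['we', 'wind', 'by', 'go'] (min_width=13, slack=2)
Line 6: ['tomato', 'draw'] (min_width=11, slack=4)
Line 7: ['music', 'dog'] (min_width=9, slack=6)
Total lines: 7

Answer: 7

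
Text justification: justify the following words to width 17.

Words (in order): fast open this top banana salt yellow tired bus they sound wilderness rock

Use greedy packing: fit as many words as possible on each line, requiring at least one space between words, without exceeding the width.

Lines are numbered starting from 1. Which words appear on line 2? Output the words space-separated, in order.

Line 1: ['fast', 'open', 'this'] (min_width=14, slack=3)
Line 2: ['top', 'banana', 'salt'] (min_width=15, slack=2)
Line 3: ['yellow', 'tired', 'bus'] (min_width=16, slack=1)
Line 4: ['they', 'sound'] (min_width=10, slack=7)
Line 5: ['wilderness', 'rock'] (min_width=15, slack=2)

Answer: top banana salt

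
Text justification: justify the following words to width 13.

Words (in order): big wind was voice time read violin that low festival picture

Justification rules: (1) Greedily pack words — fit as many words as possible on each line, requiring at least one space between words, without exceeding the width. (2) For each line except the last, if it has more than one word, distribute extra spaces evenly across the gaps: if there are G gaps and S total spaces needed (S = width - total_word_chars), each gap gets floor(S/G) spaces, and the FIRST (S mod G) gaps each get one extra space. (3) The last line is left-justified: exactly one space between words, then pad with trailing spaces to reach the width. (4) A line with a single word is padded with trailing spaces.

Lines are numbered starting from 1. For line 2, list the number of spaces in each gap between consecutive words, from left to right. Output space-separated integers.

Line 1: ['big', 'wind', 'was'] (min_width=12, slack=1)
Line 2: ['voice', 'time'] (min_width=10, slack=3)
Line 3: ['read', 'violin'] (min_width=11, slack=2)
Line 4: ['that', 'low'] (min_width=8, slack=5)
Line 5: ['festival'] (min_width=8, slack=5)
Line 6: ['picture'] (min_width=7, slack=6)

Answer: 4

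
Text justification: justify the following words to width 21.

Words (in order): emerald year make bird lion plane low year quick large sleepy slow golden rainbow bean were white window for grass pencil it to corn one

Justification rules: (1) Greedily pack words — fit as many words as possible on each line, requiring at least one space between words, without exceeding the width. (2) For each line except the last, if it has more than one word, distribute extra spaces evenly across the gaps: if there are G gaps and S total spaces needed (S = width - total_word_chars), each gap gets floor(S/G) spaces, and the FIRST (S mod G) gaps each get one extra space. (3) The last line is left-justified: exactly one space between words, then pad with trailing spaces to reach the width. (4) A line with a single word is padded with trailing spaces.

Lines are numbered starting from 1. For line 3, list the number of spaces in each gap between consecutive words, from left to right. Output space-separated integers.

Answer: 4 3

Derivation:
Line 1: ['emerald', 'year', 'make'] (min_width=17, slack=4)
Line 2: ['bird', 'lion', 'plane', 'low'] (min_width=19, slack=2)
Line 3: ['year', 'quick', 'large'] (min_width=16, slack=5)
Line 4: ['sleepy', 'slow', 'golden'] (min_width=18, slack=3)
Line 5: ['rainbow', 'bean', 'were'] (min_width=17, slack=4)
Line 6: ['white', 'window', 'for'] (min_width=16, slack=5)
Line 7: ['grass', 'pencil', 'it', 'to'] (min_width=18, slack=3)
Line 8: ['corn', 'one'] (min_width=8, slack=13)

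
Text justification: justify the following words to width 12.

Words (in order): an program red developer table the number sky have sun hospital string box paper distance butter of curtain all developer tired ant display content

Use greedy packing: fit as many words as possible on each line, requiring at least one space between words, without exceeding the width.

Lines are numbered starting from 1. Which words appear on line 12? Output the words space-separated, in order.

Line 1: ['an', 'program'] (min_width=10, slack=2)
Line 2: ['red'] (min_width=3, slack=9)
Line 3: ['developer'] (min_width=9, slack=3)
Line 4: ['table', 'the'] (min_width=9, slack=3)
Line 5: ['number', 'sky'] (min_width=10, slack=2)
Line 6: ['have', 'sun'] (min_width=8, slack=4)
Line 7: ['hospital'] (min_width=8, slack=4)
Line 8: ['string', 'box'] (min_width=10, slack=2)
Line 9: ['paper'] (min_width=5, slack=7)
Line 10: ['distance'] (min_width=8, slack=4)
Line 11: ['butter', 'of'] (min_width=9, slack=3)
Line 12: ['curtain', 'all'] (min_width=11, slack=1)
Line 13: ['developer'] (min_width=9, slack=3)
Line 14: ['tired', 'ant'] (min_width=9, slack=3)
Line 15: ['display'] (min_width=7, slack=5)
Line 16: ['content'] (min_width=7, slack=5)

Answer: curtain all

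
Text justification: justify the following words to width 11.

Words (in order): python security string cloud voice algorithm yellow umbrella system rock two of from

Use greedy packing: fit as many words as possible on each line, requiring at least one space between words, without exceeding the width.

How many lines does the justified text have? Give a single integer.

Answer: 9

Derivation:
Line 1: ['python'] (min_width=6, slack=5)
Line 2: ['security'] (min_width=8, slack=3)
Line 3: ['string'] (min_width=6, slack=5)
Line 4: ['cloud', 'voice'] (min_width=11, slack=0)
Line 5: ['algorithm'] (min_width=9, slack=2)
Line 6: ['yellow'] (min_width=6, slack=5)
Line 7: ['umbrella'] (min_width=8, slack=3)
Line 8: ['system', 'rock'] (min_width=11, slack=0)
Line 9: ['two', 'of', 'from'] (min_width=11, slack=0)
Total lines: 9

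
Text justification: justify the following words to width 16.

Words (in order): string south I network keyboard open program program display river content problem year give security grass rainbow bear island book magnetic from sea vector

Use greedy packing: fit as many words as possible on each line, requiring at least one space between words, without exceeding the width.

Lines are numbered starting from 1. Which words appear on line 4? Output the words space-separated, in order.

Answer: program display

Derivation:
Line 1: ['string', 'south', 'I'] (min_width=14, slack=2)
Line 2: ['network', 'keyboard'] (min_width=16, slack=0)
Line 3: ['open', 'program'] (min_width=12, slack=4)
Line 4: ['program', 'display'] (min_width=15, slack=1)
Line 5: ['river', 'content'] (min_width=13, slack=3)
Line 6: ['problem', 'year'] (min_width=12, slack=4)
Line 7: ['give', 'security'] (min_width=13, slack=3)
Line 8: ['grass', 'rainbow'] (min_width=13, slack=3)
Line 9: ['bear', 'island', 'book'] (min_width=16, slack=0)
Line 10: ['magnetic', 'from'] (min_width=13, slack=3)
Line 11: ['sea', 'vector'] (min_width=10, slack=6)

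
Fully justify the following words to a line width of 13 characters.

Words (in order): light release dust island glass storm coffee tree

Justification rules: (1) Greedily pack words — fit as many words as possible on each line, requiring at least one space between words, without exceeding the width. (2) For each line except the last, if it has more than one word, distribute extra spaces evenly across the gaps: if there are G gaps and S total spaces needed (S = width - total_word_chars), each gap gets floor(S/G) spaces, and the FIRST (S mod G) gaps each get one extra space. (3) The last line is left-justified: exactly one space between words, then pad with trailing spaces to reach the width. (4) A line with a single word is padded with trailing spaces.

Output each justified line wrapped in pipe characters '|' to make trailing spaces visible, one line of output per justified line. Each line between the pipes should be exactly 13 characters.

Line 1: ['light', 'release'] (min_width=13, slack=0)
Line 2: ['dust', 'island'] (min_width=11, slack=2)
Line 3: ['glass', 'storm'] (min_width=11, slack=2)
Line 4: ['coffee', 'tree'] (min_width=11, slack=2)

Answer: |light release|
|dust   island|
|glass   storm|
|coffee tree  |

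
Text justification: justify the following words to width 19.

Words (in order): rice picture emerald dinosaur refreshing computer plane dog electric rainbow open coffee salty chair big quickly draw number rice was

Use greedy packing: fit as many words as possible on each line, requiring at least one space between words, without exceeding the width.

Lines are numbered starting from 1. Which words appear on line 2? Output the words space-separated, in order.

Line 1: ['rice', 'picture'] (min_width=12, slack=7)
Line 2: ['emerald', 'dinosaur'] (min_width=16, slack=3)
Line 3: ['refreshing', 'computer'] (min_width=19, slack=0)
Line 4: ['plane', 'dog', 'electric'] (min_width=18, slack=1)
Line 5: ['rainbow', 'open', 'coffee'] (min_width=19, slack=0)
Line 6: ['salty', 'chair', 'big'] (min_width=15, slack=4)
Line 7: ['quickly', 'draw', 'number'] (min_width=19, slack=0)
Line 8: ['rice', 'was'] (min_width=8, slack=11)

Answer: emerald dinosaur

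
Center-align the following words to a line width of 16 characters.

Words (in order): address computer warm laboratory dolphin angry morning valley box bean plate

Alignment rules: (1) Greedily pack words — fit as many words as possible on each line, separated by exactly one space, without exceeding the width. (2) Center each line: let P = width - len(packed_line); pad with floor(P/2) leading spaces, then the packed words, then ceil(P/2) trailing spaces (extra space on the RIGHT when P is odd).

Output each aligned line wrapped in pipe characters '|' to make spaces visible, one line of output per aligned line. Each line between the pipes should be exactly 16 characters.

Answer: |address computer|
|warm laboratory |
| dolphin angry  |
| morning valley |
| box bean plate |

Derivation:
Line 1: ['address', 'computer'] (min_width=16, slack=0)
Line 2: ['warm', 'laboratory'] (min_width=15, slack=1)
Line 3: ['dolphin', 'angry'] (min_width=13, slack=3)
Line 4: ['morning', 'valley'] (min_width=14, slack=2)
Line 5: ['box', 'bean', 'plate'] (min_width=14, slack=2)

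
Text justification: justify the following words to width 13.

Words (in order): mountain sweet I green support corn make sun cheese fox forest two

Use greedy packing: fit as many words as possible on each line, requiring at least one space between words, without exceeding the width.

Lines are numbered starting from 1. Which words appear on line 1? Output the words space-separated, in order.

Line 1: ['mountain'] (min_width=8, slack=5)
Line 2: ['sweet', 'I', 'green'] (min_width=13, slack=0)
Line 3: ['support', 'corn'] (min_width=12, slack=1)
Line 4: ['make', 'sun'] (min_width=8, slack=5)
Line 5: ['cheese', 'fox'] (min_width=10, slack=3)
Line 6: ['forest', 'two'] (min_width=10, slack=3)

Answer: mountain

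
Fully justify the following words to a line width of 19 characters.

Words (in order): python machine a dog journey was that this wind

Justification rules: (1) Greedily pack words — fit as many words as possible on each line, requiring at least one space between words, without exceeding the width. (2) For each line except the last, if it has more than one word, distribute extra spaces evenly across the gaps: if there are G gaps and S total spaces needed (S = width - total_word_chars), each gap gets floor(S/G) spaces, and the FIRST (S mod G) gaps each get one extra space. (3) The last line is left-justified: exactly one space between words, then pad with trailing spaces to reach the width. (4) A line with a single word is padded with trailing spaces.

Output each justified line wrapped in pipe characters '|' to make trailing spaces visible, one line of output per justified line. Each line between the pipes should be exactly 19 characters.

Line 1: ['python', 'machine', 'a'] (min_width=16, slack=3)
Line 2: ['dog', 'journey', 'was'] (min_width=15, slack=4)
Line 3: ['that', 'this', 'wind'] (min_width=14, slack=5)

Answer: |python   machine  a|
|dog   journey   was|
|that this wind     |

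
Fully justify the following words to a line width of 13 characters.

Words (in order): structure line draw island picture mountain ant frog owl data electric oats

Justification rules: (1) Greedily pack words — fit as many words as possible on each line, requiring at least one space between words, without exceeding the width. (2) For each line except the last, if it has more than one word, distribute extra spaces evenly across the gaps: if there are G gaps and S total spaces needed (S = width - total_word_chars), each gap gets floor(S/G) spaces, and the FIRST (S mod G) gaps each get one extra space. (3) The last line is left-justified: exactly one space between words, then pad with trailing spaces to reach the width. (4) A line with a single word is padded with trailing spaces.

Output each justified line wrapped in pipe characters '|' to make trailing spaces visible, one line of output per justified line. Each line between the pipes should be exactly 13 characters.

Answer: |structure    |
|line     draw|
|island       |
|picture      |
|mountain  ant|
|frog owl data|
|electric oats|

Derivation:
Line 1: ['structure'] (min_width=9, slack=4)
Line 2: ['line', 'draw'] (min_width=9, slack=4)
Line 3: ['island'] (min_width=6, slack=7)
Line 4: ['picture'] (min_width=7, slack=6)
Line 5: ['mountain', 'ant'] (min_width=12, slack=1)
Line 6: ['frog', 'owl', 'data'] (min_width=13, slack=0)
Line 7: ['electric', 'oats'] (min_width=13, slack=0)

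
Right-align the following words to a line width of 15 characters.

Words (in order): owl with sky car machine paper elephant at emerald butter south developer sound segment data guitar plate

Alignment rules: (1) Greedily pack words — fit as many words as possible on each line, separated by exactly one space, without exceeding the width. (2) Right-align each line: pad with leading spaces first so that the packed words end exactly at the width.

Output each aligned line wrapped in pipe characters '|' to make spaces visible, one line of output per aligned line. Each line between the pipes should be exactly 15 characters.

Line 1: ['owl', 'with', 'sky'] (min_width=12, slack=3)
Line 2: ['car', 'machine'] (min_width=11, slack=4)
Line 3: ['paper', 'elephant'] (min_width=14, slack=1)
Line 4: ['at', 'emerald'] (min_width=10, slack=5)
Line 5: ['butter', 'south'] (min_width=12, slack=3)
Line 6: ['developer', 'sound'] (min_width=15, slack=0)
Line 7: ['segment', 'data'] (min_width=12, slack=3)
Line 8: ['guitar', 'plate'] (min_width=12, slack=3)

Answer: |   owl with sky|
|    car machine|
| paper elephant|
|     at emerald|
|   butter south|
|developer sound|
|   segment data|
|   guitar plate|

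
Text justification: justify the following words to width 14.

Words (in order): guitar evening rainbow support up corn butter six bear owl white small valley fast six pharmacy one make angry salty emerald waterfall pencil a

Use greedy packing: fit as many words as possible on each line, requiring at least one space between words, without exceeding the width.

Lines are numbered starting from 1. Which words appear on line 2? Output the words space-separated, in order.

Line 1: ['guitar', 'evening'] (min_width=14, slack=0)
Line 2: ['rainbow'] (min_width=7, slack=7)
Line 3: ['support', 'up'] (min_width=10, slack=4)
Line 4: ['corn', 'butter'] (min_width=11, slack=3)
Line 5: ['six', 'bear', 'owl'] (min_width=12, slack=2)
Line 6: ['white', 'small'] (min_width=11, slack=3)
Line 7: ['valley', 'fast'] (min_width=11, slack=3)
Line 8: ['six', 'pharmacy'] (min_width=12, slack=2)
Line 9: ['one', 'make', 'angry'] (min_width=14, slack=0)
Line 10: ['salty', 'emerald'] (min_width=13, slack=1)
Line 11: ['waterfall'] (min_width=9, slack=5)
Line 12: ['pencil', 'a'] (min_width=8, slack=6)

Answer: rainbow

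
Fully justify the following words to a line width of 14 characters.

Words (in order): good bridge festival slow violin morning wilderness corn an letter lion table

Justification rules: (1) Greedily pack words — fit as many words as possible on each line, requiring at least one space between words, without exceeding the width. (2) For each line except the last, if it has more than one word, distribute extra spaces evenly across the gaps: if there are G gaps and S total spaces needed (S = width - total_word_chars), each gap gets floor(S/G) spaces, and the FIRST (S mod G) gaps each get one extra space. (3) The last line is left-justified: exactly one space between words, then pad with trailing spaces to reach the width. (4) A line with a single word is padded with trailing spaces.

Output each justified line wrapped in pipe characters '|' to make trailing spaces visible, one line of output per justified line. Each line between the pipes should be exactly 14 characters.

Line 1: ['good', 'bridge'] (min_width=11, slack=3)
Line 2: ['festival', 'slow'] (min_width=13, slack=1)
Line 3: ['violin', 'morning'] (min_width=14, slack=0)
Line 4: ['wilderness'] (min_width=10, slack=4)
Line 5: ['corn', 'an', 'letter'] (min_width=14, slack=0)
Line 6: ['lion', 'table'] (min_width=10, slack=4)

Answer: |good    bridge|
|festival  slow|
|violin morning|
|wilderness    |
|corn an letter|
|lion table    |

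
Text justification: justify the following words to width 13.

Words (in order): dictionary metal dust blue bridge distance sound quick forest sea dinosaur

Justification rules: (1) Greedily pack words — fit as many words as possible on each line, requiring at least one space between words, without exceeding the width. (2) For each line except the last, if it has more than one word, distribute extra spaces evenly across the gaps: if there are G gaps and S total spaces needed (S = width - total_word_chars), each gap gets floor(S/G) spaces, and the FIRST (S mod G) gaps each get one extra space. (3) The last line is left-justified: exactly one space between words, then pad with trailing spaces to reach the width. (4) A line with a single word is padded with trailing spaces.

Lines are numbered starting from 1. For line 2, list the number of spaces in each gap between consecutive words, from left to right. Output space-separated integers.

Line 1: ['dictionary'] (min_width=10, slack=3)
Line 2: ['metal', 'dust'] (min_width=10, slack=3)
Line 3: ['blue', 'bridge'] (min_width=11, slack=2)
Line 4: ['distance'] (min_width=8, slack=5)
Line 5: ['sound', 'quick'] (min_width=11, slack=2)
Line 6: ['forest', 'sea'] (min_width=10, slack=3)
Line 7: ['dinosaur'] (min_width=8, slack=5)

Answer: 4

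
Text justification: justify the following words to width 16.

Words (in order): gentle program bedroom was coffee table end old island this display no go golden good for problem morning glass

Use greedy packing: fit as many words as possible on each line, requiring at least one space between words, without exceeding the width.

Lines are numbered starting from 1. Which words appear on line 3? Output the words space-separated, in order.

Line 1: ['gentle', 'program'] (min_width=14, slack=2)
Line 2: ['bedroom', 'was'] (min_width=11, slack=5)
Line 3: ['coffee', 'table', 'end'] (min_width=16, slack=0)
Line 4: ['old', 'island', 'this'] (min_width=15, slack=1)
Line 5: ['display', 'no', 'go'] (min_width=13, slack=3)
Line 6: ['golden', 'good', 'for'] (min_width=15, slack=1)
Line 7: ['problem', 'morning'] (min_width=15, slack=1)
Line 8: ['glass'] (min_width=5, slack=11)

Answer: coffee table end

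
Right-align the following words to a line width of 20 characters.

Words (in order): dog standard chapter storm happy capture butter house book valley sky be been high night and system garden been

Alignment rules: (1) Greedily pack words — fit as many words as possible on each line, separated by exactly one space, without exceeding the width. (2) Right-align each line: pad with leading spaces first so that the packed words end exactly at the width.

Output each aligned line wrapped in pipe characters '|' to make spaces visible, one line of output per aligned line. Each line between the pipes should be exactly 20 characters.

Line 1: ['dog', 'standard', 'chapter'] (min_width=20, slack=0)
Line 2: ['storm', 'happy', 'capture'] (min_width=19, slack=1)
Line 3: ['butter', 'house', 'book'] (min_width=17, slack=3)
Line 4: ['valley', 'sky', 'be', 'been'] (min_width=18, slack=2)
Line 5: ['high', 'night', 'and'] (min_width=14, slack=6)
Line 6: ['system', 'garden', 'been'] (min_width=18, slack=2)

Answer: |dog standard chapter|
| storm happy capture|
|   butter house book|
|  valley sky be been|
|      high night and|
|  system garden been|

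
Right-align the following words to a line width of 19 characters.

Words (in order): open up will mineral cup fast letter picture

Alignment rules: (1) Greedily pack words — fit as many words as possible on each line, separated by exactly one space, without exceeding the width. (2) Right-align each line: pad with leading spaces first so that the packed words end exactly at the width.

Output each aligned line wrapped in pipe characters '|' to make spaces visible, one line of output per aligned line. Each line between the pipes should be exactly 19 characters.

Line 1: ['open', 'up', 'will'] (min_width=12, slack=7)
Line 2: ['mineral', 'cup', 'fast'] (min_width=16, slack=3)
Line 3: ['letter', 'picture'] (min_width=14, slack=5)

Answer: |       open up will|
|   mineral cup fast|
|     letter picture|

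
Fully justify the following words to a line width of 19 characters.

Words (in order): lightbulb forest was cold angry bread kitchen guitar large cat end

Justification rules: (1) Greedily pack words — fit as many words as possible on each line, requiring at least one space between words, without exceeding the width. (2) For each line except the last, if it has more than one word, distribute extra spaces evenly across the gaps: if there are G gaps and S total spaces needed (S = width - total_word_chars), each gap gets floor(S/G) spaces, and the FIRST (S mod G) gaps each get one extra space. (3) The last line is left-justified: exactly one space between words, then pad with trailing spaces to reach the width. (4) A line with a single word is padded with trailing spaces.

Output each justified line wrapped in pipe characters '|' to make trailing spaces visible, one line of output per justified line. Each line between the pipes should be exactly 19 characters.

Answer: |lightbulb    forest|
|was    cold   angry|
|bread       kitchen|
|guitar   large  cat|
|end                |

Derivation:
Line 1: ['lightbulb', 'forest'] (min_width=16, slack=3)
Line 2: ['was', 'cold', 'angry'] (min_width=14, slack=5)
Line 3: ['bread', 'kitchen'] (min_width=13, slack=6)
Line 4: ['guitar', 'large', 'cat'] (min_width=16, slack=3)
Line 5: ['end'] (min_width=3, slack=16)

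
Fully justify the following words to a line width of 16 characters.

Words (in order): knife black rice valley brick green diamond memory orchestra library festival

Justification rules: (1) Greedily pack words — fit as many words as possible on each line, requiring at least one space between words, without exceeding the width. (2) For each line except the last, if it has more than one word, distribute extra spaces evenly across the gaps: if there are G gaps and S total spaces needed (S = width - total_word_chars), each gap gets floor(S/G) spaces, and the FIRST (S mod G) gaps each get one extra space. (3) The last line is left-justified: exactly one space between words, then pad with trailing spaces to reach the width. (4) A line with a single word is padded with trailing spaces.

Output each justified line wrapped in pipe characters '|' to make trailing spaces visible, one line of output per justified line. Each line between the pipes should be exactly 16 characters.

Line 1: ['knife', 'black', 'rice'] (min_width=16, slack=0)
Line 2: ['valley', 'brick'] (min_width=12, slack=4)
Line 3: ['green', 'diamond'] (min_width=13, slack=3)
Line 4: ['memory', 'orchestra'] (min_width=16, slack=0)
Line 5: ['library', 'festival'] (min_width=16, slack=0)

Answer: |knife black rice|
|valley     brick|
|green    diamond|
|memory orchestra|
|library festival|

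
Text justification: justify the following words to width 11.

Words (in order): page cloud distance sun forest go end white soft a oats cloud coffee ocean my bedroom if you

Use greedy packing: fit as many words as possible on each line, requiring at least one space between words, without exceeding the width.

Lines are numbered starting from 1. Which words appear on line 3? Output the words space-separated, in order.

Answer: sun forest

Derivation:
Line 1: ['page', 'cloud'] (min_width=10, slack=1)
Line 2: ['distance'] (min_width=8, slack=3)
Line 3: ['sun', 'forest'] (min_width=10, slack=1)
Line 4: ['go', 'end'] (min_width=6, slack=5)
Line 5: ['white', 'soft'] (min_width=10, slack=1)
Line 6: ['a', 'oats'] (min_width=6, slack=5)
Line 7: ['cloud'] (min_width=5, slack=6)
Line 8: ['coffee'] (min_width=6, slack=5)
Line 9: ['ocean', 'my'] (min_width=8, slack=3)
Line 10: ['bedroom', 'if'] (min_width=10, slack=1)
Line 11: ['you'] (min_width=3, slack=8)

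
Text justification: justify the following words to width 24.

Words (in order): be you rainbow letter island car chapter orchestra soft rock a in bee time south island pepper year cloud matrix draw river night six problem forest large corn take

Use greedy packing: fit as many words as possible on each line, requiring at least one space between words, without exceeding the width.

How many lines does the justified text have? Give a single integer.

Line 1: ['be', 'you', 'rainbow', 'letter'] (min_width=21, slack=3)
Line 2: ['island', 'car', 'chapter'] (min_width=18, slack=6)
Line 3: ['orchestra', 'soft', 'rock', 'a', 'in'] (min_width=24, slack=0)
Line 4: ['bee', 'time', 'south', 'island'] (min_width=21, slack=3)
Line 5: ['pepper', 'year', 'cloud', 'matrix'] (min_width=24, slack=0)
Line 6: ['draw', 'river', 'night', 'six'] (min_width=20, slack=4)
Line 7: ['problem', 'forest', 'large'] (min_width=20, slack=4)
Line 8: ['corn', 'take'] (min_width=9, slack=15)
Total lines: 8

Answer: 8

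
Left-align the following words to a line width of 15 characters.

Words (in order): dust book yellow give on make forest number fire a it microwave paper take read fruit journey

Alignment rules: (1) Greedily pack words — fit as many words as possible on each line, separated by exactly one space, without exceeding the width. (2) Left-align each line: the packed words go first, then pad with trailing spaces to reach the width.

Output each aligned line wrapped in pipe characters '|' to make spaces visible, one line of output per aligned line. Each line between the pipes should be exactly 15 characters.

Answer: |dust book      |
|yellow give on |
|make forest    |
|number fire a  |
|it microwave   |
|paper take read|
|fruit journey  |

Derivation:
Line 1: ['dust', 'book'] (min_width=9, slack=6)
Line 2: ['yellow', 'give', 'on'] (min_width=14, slack=1)
Line 3: ['make', 'forest'] (min_width=11, slack=4)
Line 4: ['number', 'fire', 'a'] (min_width=13, slack=2)
Line 5: ['it', 'microwave'] (min_width=12, slack=3)
Line 6: ['paper', 'take', 'read'] (min_width=15, slack=0)
Line 7: ['fruit', 'journey'] (min_width=13, slack=2)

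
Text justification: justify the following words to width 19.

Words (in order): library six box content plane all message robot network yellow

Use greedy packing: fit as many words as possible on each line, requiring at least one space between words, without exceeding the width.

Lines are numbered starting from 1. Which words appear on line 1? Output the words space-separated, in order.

Answer: library six box

Derivation:
Line 1: ['library', 'six', 'box'] (min_width=15, slack=4)
Line 2: ['content', 'plane', 'all'] (min_width=17, slack=2)
Line 3: ['message', 'robot'] (min_width=13, slack=6)
Line 4: ['network', 'yellow'] (min_width=14, slack=5)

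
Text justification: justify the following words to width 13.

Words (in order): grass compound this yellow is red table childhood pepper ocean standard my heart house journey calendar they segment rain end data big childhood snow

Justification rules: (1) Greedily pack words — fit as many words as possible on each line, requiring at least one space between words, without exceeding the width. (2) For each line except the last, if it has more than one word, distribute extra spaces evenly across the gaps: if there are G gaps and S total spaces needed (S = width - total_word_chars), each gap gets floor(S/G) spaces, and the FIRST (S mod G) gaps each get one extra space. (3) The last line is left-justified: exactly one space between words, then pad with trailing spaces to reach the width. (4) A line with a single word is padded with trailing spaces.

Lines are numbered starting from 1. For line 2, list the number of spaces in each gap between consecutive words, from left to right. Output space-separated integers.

Answer: 1

Derivation:
Line 1: ['grass'] (min_width=5, slack=8)
Line 2: ['compound', 'this'] (min_width=13, slack=0)
Line 3: ['yellow', 'is', 'red'] (min_width=13, slack=0)
Line 4: ['table'] (min_width=5, slack=8)
Line 5: ['childhood'] (min_width=9, slack=4)
Line 6: ['pepper', 'ocean'] (min_width=12, slack=1)
Line 7: ['standard', 'my'] (min_width=11, slack=2)
Line 8: ['heart', 'house'] (min_width=11, slack=2)
Line 9: ['journey'] (min_width=7, slack=6)
Line 10: ['calendar', 'they'] (min_width=13, slack=0)
Line 11: ['segment', 'rain'] (min_width=12, slack=1)
Line 12: ['end', 'data', 'big'] (min_width=12, slack=1)
Line 13: ['childhood'] (min_width=9, slack=4)
Line 14: ['snow'] (min_width=4, slack=9)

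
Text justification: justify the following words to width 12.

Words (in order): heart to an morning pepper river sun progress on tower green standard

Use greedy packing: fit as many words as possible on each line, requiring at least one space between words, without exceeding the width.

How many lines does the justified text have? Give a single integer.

Line 1: ['heart', 'to', 'an'] (min_width=11, slack=1)
Line 2: ['morning'] (min_width=7, slack=5)
Line 3: ['pepper', 'river'] (min_width=12, slack=0)
Line 4: ['sun', 'progress'] (min_width=12, slack=0)
Line 5: ['on', 'tower'] (min_width=8, slack=4)
Line 6: ['green'] (min_width=5, slack=7)
Line 7: ['standard'] (min_width=8, slack=4)
Total lines: 7

Answer: 7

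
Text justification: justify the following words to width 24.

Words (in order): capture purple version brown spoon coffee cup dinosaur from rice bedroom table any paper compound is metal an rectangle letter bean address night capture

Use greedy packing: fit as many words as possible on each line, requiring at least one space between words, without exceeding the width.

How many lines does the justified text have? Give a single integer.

Line 1: ['capture', 'purple', 'version'] (min_width=22, slack=2)
Line 2: ['brown', 'spoon', 'coffee', 'cup'] (min_width=22, slack=2)
Line 3: ['dinosaur', 'from', 'rice'] (min_width=18, slack=6)
Line 4: ['bedroom', 'table', 'any', 'paper'] (min_width=23, slack=1)
Line 5: ['compound', 'is', 'metal', 'an'] (min_width=20, slack=4)
Line 6: ['rectangle', 'letter', 'bean'] (min_width=21, slack=3)
Line 7: ['address', 'night', 'capture'] (min_width=21, slack=3)
Total lines: 7

Answer: 7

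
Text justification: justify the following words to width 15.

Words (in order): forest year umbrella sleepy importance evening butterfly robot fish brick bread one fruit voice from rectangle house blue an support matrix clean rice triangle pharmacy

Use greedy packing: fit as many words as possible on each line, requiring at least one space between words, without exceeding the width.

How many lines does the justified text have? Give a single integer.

Answer: 13

Derivation:
Line 1: ['forest', 'year'] (min_width=11, slack=4)
Line 2: ['umbrella', 'sleepy'] (min_width=15, slack=0)
Line 3: ['importance'] (min_width=10, slack=5)
Line 4: ['evening'] (min_width=7, slack=8)
Line 5: ['butterfly', 'robot'] (min_width=15, slack=0)
Line 6: ['fish', 'brick'] (min_width=10, slack=5)
Line 7: ['bread', 'one', 'fruit'] (min_width=15, slack=0)
Line 8: ['voice', 'from'] (min_width=10, slack=5)
Line 9: ['rectangle', 'house'] (min_width=15, slack=0)
Line 10: ['blue', 'an', 'support'] (min_width=15, slack=0)
Line 11: ['matrix', 'clean'] (min_width=12, slack=3)
Line 12: ['rice', 'triangle'] (min_width=13, slack=2)
Line 13: ['pharmacy'] (min_width=8, slack=7)
Total lines: 13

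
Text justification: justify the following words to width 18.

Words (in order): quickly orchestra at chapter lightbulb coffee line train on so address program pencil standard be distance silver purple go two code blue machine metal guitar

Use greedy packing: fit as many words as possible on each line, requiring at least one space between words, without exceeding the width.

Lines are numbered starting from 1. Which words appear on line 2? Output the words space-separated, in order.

Line 1: ['quickly', 'orchestra'] (min_width=17, slack=1)
Line 2: ['at', 'chapter'] (min_width=10, slack=8)
Line 3: ['lightbulb', 'coffee'] (min_width=16, slack=2)
Line 4: ['line', 'train', 'on', 'so'] (min_width=16, slack=2)
Line 5: ['address', 'program'] (min_width=15, slack=3)
Line 6: ['pencil', 'standard', 'be'] (min_width=18, slack=0)
Line 7: ['distance', 'silver'] (min_width=15, slack=3)
Line 8: ['purple', 'go', 'two', 'code'] (min_width=18, slack=0)
Line 9: ['blue', 'machine', 'metal'] (min_width=18, slack=0)
Line 10: ['guitar'] (min_width=6, slack=12)

Answer: at chapter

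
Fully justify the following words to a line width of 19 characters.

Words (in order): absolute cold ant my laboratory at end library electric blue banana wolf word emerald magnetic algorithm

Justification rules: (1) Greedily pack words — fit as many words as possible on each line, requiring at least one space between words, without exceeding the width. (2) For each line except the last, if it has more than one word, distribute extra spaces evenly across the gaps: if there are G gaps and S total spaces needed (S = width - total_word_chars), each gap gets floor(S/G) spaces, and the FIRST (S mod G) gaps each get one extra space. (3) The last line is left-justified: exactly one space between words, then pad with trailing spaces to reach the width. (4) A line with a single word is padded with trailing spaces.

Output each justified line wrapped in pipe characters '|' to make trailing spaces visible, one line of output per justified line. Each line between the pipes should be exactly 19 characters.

Line 1: ['absolute', 'cold', 'ant'] (min_width=17, slack=2)
Line 2: ['my', 'laboratory', 'at'] (min_width=16, slack=3)
Line 3: ['end', 'library'] (min_width=11, slack=8)
Line 4: ['electric', 'blue'] (min_width=13, slack=6)
Line 5: ['banana', 'wolf', 'word'] (min_width=16, slack=3)
Line 6: ['emerald', 'magnetic'] (min_width=16, slack=3)
Line 7: ['algorithm'] (min_width=9, slack=10)

Answer: |absolute  cold  ant|
|my   laboratory  at|
|end         library|
|electric       blue|
|banana   wolf  word|
|emerald    magnetic|
|algorithm          |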